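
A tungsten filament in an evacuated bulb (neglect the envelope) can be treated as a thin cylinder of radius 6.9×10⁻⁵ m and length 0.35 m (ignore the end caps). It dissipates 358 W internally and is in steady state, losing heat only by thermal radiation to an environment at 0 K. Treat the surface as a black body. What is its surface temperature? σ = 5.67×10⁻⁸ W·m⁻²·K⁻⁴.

T ≈ 2540 K

Steady state: internal power = radiated power, P = εσA T⁴.
Radiating area A = 2πrL = 1.517×10⁻⁴ m².
T⁴ = P/(εσA) = 358/(1.0·5.67×10⁻⁸·1.517×10⁻⁴) = 4.161×10¹³ K⁴.
T = (4.161×10¹³)^(1/4).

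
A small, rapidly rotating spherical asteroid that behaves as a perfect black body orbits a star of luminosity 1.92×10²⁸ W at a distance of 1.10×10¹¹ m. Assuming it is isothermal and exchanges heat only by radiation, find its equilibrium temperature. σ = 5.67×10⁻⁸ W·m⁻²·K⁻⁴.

T ≈ 864 K

First find the stellar flux at distance d: S = L/(4πd²) = 1.92×10²⁸/(4π·(1.10×10¹¹)²) = 1.263×10⁵ W/m².
For an isothermal sphere, absorbed (1−a)S·πr² = emitted σ·4πr²·T⁴, so T⁴ = (1−a)S/(4σ).
T⁴ = 1.00·1.263×10⁵/(4·5.67×10⁻⁸) = 5.568×10¹¹ K⁴.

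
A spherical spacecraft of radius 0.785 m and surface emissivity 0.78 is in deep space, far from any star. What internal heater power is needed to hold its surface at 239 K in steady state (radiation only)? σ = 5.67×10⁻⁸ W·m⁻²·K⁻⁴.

P ≈ 1120 W

P = εσ·4πr²·T⁴.
4πr² = 7.744 m²; T⁴ = 3.263×10⁹ K⁴.
P = 0.78·5.67×10⁻⁸·7.744·3.263×10⁹.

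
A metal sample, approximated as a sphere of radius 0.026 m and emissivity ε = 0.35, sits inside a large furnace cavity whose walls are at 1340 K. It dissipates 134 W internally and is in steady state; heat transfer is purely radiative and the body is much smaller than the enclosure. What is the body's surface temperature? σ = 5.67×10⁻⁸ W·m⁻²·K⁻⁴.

T ≈ 1420 K

For a small grey body in a large enclosure, net radiated power = εσA(T⁴ − T_w⁴).
Steady state: P = εσA(T⁴ − T_w⁴) with A = 4πr² = 0.008495 m².
T⁴ = P/(εσA) + T_w⁴ = 134/(0.35·5.67×10⁻⁸·0.008495) + (1340)⁴
    = 7.949×10¹¹ + 3.224×10¹² = 4.019×10¹² K⁴.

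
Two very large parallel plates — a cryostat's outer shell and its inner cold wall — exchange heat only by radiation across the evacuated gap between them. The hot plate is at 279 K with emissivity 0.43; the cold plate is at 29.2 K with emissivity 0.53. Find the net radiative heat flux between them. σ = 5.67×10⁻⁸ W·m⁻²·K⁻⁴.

For two infinite grey parallel plates, q = σ(T₁⁴ − T₂⁴)/(1/ε₁ + 1/ε₂ − 1).
T₁⁴ − T₂⁴ = 6.059×10⁹ − 7.270×10⁵ = 6.058×10⁹ K⁴.
1/ε₁ + 1/ε₂ − 1 = 2.326 + 1.887 − 1 = 3.212.
q = 5.67×10⁻⁸ × 6.058×10⁹ / 3.212.

q ≈ 107 W/m²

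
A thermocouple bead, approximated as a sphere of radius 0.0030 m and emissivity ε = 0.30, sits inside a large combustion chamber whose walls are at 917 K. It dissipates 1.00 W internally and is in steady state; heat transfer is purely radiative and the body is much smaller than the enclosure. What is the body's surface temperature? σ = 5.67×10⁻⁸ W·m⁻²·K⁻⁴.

T ≈ 1050 K

For a small grey body in a large enclosure, net radiated power = εσA(T⁴ − T_w⁴).
Steady state: P = εσA(T⁴ − T_w⁴) with A = 4πr² = 1.131×10⁻⁴ m².
T⁴ = P/(εσA) + T_w⁴ = 1.00/(0.30·5.67×10⁻⁸·1.131×10⁻⁴) + (917)⁴
    = 5.198×10¹¹ + 7.071×10¹¹ = 1.227×10¹² K⁴.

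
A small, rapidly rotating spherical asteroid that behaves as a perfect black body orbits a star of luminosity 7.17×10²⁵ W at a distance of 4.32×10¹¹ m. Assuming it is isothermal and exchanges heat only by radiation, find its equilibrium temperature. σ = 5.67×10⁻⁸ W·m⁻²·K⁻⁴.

First find the stellar flux at distance d: S = L/(4πd²) = 7.17×10²⁵/(4π·(4.32×10¹¹)²) = 30.57 W/m².
For an isothermal sphere, absorbed (1−a)S·πr² = emitted σ·4πr²·T⁴, so T⁴ = (1−a)S/(4σ).
T⁴ = 1.00·30.57/(4·5.67×10⁻⁸) = 1.348×10⁸ K⁴.

T ≈ 108 K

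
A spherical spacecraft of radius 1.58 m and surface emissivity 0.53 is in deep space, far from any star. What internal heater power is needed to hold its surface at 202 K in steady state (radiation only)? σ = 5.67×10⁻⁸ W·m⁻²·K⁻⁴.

P = εσ·4πr²·T⁴.
4πr² = 31.37 m²; T⁴ = 1.665×10⁹ K⁴.
P = 0.53·5.67×10⁻⁸·31.37·1.665×10⁹.

P ≈ 1570 W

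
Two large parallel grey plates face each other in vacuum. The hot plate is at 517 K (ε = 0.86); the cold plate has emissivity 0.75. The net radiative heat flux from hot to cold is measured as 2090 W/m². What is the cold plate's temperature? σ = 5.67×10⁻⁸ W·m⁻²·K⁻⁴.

T₂ ≈ 357 K

q = σ(T₁⁴ − T₂⁴)/(1/ε₁ + 1/ε₂ − 1); denominator = 1.496.
T₂⁴ = T₁⁴ − q·(1/ε₁+1/ε₂−1)/σ = 7.144×10¹⁰ − 2090·1.496/5.67×10⁻⁸
    = 1.630×10¹⁰ K⁴.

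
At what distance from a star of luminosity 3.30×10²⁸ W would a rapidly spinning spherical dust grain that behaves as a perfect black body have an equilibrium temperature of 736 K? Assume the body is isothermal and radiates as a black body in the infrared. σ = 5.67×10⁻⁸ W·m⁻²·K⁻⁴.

For an isothermal black-emitting sphere, (1−a)S·πr² = σ·4πr²·T⁴ ⇒ S = 4σT⁴/(1−a).
S = 4·5.67×10⁻⁸·(736)⁴/1.00 = 66550 W/m².
Flux falls as S = L/(4πd²), so d = √(L/(4πS)) = √(3.30×10²⁸/(4π·66550)).

d ≈ 1.99×10¹¹ m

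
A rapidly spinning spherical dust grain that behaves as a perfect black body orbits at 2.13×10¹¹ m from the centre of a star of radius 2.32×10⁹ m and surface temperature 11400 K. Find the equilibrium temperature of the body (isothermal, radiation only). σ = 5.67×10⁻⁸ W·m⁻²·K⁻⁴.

The star's surface emits σT_*⁴; at distance d the flux is S = σT_*⁴(R_*/d)².
S = 5.67×10⁻⁸·(11400)⁴·(2.32×10⁹/2.13×10¹¹)² = 1.136×10⁵ W/m².
For an isothermal sphere T⁴ = (1−a)S/(4σ) = 5.009×10¹¹ K⁴.

T ≈ 841 K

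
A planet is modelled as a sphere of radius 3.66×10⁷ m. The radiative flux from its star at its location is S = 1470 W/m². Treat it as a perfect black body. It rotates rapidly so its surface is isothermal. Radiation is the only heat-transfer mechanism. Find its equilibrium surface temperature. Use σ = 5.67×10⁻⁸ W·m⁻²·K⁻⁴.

At equilibrium, absorbed power = emitted power.
Absorbing cross-section = πr² = 4.208×10¹⁵ m²; emitting surface = 4πr² = 1.683×10¹⁶ m² (ratio 4).
S·A_cross = εσ·A_surf·T⁴  ⇒  T⁴ = S/(4σ).
T⁴ = 1.00·1470/(4·5.67×10⁻⁸) = 6.481×10⁹ K⁴.
T = (6.481×10⁹)^(1/4).

T ≈ 284 K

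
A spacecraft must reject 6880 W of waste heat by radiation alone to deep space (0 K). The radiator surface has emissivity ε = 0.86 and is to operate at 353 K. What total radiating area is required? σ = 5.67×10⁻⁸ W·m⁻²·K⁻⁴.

P = εσA T⁴ ⇒ A = P/(εσT⁴).
T⁴ = 1.553×10¹⁰ K⁴.
A = 6880/(0.86 × 5.67×10⁻⁸ × 1.553×10¹⁰).

A ≈ 9.09 m²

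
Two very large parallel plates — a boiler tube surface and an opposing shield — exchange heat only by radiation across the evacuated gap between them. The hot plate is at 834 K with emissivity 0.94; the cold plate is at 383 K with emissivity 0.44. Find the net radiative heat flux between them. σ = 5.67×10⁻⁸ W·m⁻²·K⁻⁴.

For two infinite grey parallel plates, q = σ(T₁⁴ − T₂⁴)/(1/ε₁ + 1/ε₂ − 1).
T₁⁴ − T₂⁴ = 4.838×10¹¹ − 2.152×10¹⁰ = 4.623×10¹¹ K⁴.
1/ε₁ + 1/ε₂ − 1 = 1.064 + 2.273 − 1 = 2.337.
q = 5.67×10⁻⁸ × 4.623×10¹¹ / 2.337.

q ≈ 11200 W/m²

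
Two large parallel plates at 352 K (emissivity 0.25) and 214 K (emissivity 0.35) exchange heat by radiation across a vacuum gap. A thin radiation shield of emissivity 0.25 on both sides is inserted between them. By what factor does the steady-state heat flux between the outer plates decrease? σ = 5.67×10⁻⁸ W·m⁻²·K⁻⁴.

factor ≈ 2.20

Without shield: q₀ = σΔ(T⁴)/(1/ε₁+1/ε₂−1) with denominator 5.857.
With shield the two gaps are in series; the resistances add: (1/ε₁+1/ε_s−1)+(1/ε_s+1/ε₂−1) = 7.000+5.857 = 12.86.
Heat-flux ratio q₀/q = 12.86/5.857.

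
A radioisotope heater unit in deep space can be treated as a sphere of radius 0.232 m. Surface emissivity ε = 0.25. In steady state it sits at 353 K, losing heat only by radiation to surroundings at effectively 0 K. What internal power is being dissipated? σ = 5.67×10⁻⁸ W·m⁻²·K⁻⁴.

Steady state: P = εσA T⁴.
A = 4πr² = 0.6764 m²; T⁴ = (353)⁴ = 1.553×10¹⁰ K⁴.
P = 0.25 × 5.67×10⁻⁸ × 0.6764 × 1.553×10¹⁰.

P ≈ 149 W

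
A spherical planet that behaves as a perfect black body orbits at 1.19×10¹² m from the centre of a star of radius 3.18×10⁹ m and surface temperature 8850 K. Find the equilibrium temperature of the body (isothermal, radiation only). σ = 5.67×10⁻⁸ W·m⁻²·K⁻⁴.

The star's surface emits σT_*⁴; at distance d the flux is S = σT_*⁴(R_*/d)².
S = 5.67×10⁻⁸·(8850)⁴·(3.18×10⁹/1.19×10¹²)² = 2484 W/m².
For an isothermal sphere T⁴ = (1−a)S/(4σ) = 1.095×10¹⁰ K⁴.

T ≈ 323 K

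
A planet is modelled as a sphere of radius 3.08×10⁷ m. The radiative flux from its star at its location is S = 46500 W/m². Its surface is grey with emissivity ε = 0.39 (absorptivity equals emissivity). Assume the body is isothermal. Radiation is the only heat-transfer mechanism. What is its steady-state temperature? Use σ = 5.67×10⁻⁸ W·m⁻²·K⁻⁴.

At equilibrium, absorbed power = emitted power.
Absorbing cross-section = πr² = 2.980×10¹⁵ m²; emitting surface = 4πr² = 1.192×10¹⁶ m² (ratio 4).
εS·A_cross = εσ·A_surf·T⁴  ⇒  T⁴ = S/(4σ)   (ε cancels).
T⁴ = 46500/(4·5.67×10⁻⁸) = 2.050×10¹¹ K⁴.
T = (2.050×10¹¹)^(1/4).

T ≈ 673 K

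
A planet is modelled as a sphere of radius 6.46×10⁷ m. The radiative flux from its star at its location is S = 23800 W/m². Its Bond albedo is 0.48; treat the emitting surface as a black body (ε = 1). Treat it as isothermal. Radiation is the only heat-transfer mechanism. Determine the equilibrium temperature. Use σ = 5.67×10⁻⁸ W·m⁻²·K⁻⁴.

At equilibrium, absorbed power = emitted power.
Absorbing cross-section = πr² = 1.311×10¹⁶ m²; emitting surface = 4πr² = 5.244×10¹⁶ m² (ratio 4).
(1−a)S·A_cross = εσ·A_surf·T⁴  ⇒  T⁴ = (1−a)S/(4σ).
T⁴ = 0.520·23800/(4·5.67×10⁻⁸) = 5.457×10¹⁰ K⁴.
T = (5.457×10¹⁰)^(1/4).

T ≈ 483 K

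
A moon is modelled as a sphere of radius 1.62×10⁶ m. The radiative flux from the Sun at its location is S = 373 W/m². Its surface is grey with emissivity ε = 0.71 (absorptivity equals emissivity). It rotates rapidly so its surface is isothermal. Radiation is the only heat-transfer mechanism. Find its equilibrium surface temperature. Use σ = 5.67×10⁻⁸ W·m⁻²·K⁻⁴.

T ≈ 201 K

At equilibrium, absorbed power = emitted power.
Absorbing cross-section = πr² = 8.245×10¹² m²; emitting surface = 4πr² = 3.298×10¹³ m² (ratio 4).
εS·A_cross = εσ·A_surf·T⁴  ⇒  T⁴ = S/(4σ)   (ε cancels).
T⁴ = 373/(4·5.67×10⁻⁸) = 1.645×10⁹ K⁴.
T = (1.645×10⁹)^(1/4).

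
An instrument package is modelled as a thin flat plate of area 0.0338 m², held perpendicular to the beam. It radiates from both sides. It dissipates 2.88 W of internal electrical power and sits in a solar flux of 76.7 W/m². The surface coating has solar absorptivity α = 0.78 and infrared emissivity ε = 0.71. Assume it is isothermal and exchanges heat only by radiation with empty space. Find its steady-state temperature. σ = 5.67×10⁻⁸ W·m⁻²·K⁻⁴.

T ≈ 206 K

At steady state, absorbed solar power + internal power = radiated power.
Absorbed: α·S·A_cross = 0.78·76.7·0.03380 = 2.022 W (cross-section A).
Total input = 2.022 + 2.88 = 4.902 W.
Radiated: εσ·A_surf·T⁴ with A_surf = 2A = 0.06760 m².
T⁴ = 4.902/(0.71·5.67×10⁻⁸·0.06760) = 1.801×10⁹ K⁴.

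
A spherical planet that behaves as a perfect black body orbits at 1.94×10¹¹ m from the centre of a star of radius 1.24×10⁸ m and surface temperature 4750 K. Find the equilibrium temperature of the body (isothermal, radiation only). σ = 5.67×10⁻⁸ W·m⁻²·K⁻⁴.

T ≈ 84.9 K

The star's surface emits σT_*⁴; at distance d the flux is S = σT_*⁴(R_*/d)².
S = 5.67×10⁻⁸·(4750)⁴·(1.24×10⁸/1.94×10¹¹)² = 11.79 W/m².
For an isothermal sphere T⁴ = (1−a)S/(4σ) = 5.199×10⁷ K⁴.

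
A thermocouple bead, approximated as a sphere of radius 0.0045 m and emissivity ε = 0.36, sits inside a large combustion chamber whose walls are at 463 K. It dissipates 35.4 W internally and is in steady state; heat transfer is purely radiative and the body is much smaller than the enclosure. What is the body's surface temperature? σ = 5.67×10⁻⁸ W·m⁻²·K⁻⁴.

For a small grey body in a large enclosure, net radiated power = εσA(T⁴ − T_w⁴).
Steady state: P = εσA(T⁴ − T_w⁴) with A = 4πr² = 2.545×10⁻⁴ m².
T⁴ = P/(εσA) + T_w⁴ = 35.4/(0.36·5.67×10⁻⁸·2.545×10⁻⁴) + (463)⁴
    = 6.815×10¹² + 4.595×10¹⁰ = 6.861×10¹² K⁴.

T ≈ 1620 K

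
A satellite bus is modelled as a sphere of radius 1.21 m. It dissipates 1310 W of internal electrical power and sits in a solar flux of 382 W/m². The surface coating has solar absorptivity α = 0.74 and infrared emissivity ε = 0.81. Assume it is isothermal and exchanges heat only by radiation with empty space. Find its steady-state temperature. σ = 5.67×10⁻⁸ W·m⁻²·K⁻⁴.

T ≈ 236 K

At steady state, absorbed solar power + internal power = radiated power.
Absorbed: α·S·A_cross = 0.74·382·4.600 = 1300 W (cross-section πr²).
Total input = 1300 + 1310 = 2610 W.
Radiated: εσ·A_surf·T⁴ with A_surf = 4πr² = 18.40 m².
T⁴ = 2610/(0.81·5.67×10⁻⁸·18.40) = 3.089×10⁹ K⁴.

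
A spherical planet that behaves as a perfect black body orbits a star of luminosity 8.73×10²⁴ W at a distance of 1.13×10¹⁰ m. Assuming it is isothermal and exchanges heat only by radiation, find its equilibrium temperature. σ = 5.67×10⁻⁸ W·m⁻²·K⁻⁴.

First find the stellar flux at distance d: S = L/(4πd²) = 8.73×10²⁴/(4π·(1.13×10¹⁰)²) = 5441 W/m².
For an isothermal sphere, absorbed (1−a)S·πr² = emitted σ·4πr²·T⁴, so T⁴ = (1−a)S/(4σ).
T⁴ = 1.00·5441/(4·5.67×10⁻⁸) = 2.399×10¹⁰ K⁴.

T ≈ 394 K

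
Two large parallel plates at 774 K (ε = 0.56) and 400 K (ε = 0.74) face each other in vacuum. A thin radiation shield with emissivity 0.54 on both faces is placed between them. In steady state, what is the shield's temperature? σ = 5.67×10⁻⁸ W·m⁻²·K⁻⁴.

T_s ≈ 649 K

In steady state the net flux on the hot side equals that on the cold side.
σ(T₁⁴−T_s⁴)/D₁ = σ(T_s⁴−T₂⁴)/D₂, with D₁ = 1/ε₁+1/ε_s−1 = 2.638, D₂ = 1/ε_s+1/ε₂−1 = 2.203.
Solve for T_s⁴: T_s⁴ = (D₂·T₁⁴ + D₁·T₂⁴)/(D₁+D₂) = 1.773×10¹¹ K⁴.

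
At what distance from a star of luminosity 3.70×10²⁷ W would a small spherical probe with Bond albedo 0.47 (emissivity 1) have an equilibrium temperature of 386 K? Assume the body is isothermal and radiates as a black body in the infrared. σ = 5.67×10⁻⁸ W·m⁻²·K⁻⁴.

For an isothermal black-emitting sphere, (1−a)S·πr² = σ·4πr²·T⁴ ⇒ S = 4σT⁴/(1−a).
S = 4·5.67×10⁻⁸·(386)⁴/0.530 = 9500 W/m².
Flux falls as S = L/(4πd²), so d = √(L/(4πS)) = √(3.70×10²⁷/(4π·9500)).

d ≈ 1.76×10¹¹ m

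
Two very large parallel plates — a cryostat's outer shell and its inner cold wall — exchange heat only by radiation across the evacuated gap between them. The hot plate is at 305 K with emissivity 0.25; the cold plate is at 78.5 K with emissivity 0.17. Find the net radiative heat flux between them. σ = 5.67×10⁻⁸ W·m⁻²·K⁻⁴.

q ≈ 55.0 W/m²

For two infinite grey parallel plates, q = σ(T₁⁴ − T₂⁴)/(1/ε₁ + 1/ε₂ − 1).
T₁⁴ − T₂⁴ = 8.654×10⁹ − 3.797×10⁷ = 8.616×10⁹ K⁴.
1/ε₁ + 1/ε₂ − 1 = 4.000 + 5.882 − 1 = 8.882.
q = 5.67×10⁻⁸ × 8.616×10⁹ / 8.882.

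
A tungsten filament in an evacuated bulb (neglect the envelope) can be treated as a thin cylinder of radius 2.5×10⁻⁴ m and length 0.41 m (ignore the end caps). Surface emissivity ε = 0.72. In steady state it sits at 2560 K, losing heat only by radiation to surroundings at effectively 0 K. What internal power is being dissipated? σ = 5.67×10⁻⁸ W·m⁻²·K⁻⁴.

Steady state: P = εσA T⁴.
A = 2πrL = 6.440×10⁻⁴ m²; T⁴ = (2560)⁴ = 4.295×10¹³ K⁴.
P = 0.72 × 5.67×10⁻⁸ × 6.440×10⁻⁴ × 4.295×10¹³.

P ≈ 1130 W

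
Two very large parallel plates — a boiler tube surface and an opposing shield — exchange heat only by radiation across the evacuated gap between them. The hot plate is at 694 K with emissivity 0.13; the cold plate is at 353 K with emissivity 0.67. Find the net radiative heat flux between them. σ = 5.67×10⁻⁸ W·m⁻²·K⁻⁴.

q ≈ 1500 W/m²

For two infinite grey parallel plates, q = σ(T₁⁴ − T₂⁴)/(1/ε₁ + 1/ε₂ − 1).
T₁⁴ − T₂⁴ = 2.320×10¹¹ − 1.553×10¹⁰ = 2.164×10¹¹ K⁴.
1/ε₁ + 1/ε₂ − 1 = 7.692 + 1.493 − 1 = 8.185.
q = 5.67×10⁻⁸ × 2.164×10¹¹ / 8.185.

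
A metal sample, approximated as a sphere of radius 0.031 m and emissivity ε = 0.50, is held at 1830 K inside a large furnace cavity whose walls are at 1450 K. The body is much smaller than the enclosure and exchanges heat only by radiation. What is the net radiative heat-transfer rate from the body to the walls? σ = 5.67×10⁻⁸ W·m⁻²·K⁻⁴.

P_net ≈ 2330 W

For a small grey body in a large enclosure: P_net = εσA(T_body⁴ − T_wall⁴).
A = 4πr² = 0.01208 m²; T_body⁴ − T_wall⁴ = 1.122×10¹³ − 4.421×10¹² = 6.795×10¹² K⁴.
|P_net| = 0.50·5.67×10⁻⁸·0.01208·6.795×10¹².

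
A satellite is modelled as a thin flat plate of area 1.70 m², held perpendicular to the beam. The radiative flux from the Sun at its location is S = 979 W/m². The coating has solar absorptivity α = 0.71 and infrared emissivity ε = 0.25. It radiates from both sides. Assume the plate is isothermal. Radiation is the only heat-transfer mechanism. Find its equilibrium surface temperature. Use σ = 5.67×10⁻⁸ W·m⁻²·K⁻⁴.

T ≈ 396 K

At equilibrium, absorbed power = emitted power.
Absorbing cross-section = A = 1.700 m²; emitting surface = 2A = 3.400 m² (ratio 2).
αS·A_cross = εσ·A_surf·T⁴  ⇒  T⁴ = αS/(ε·2σ).
T⁴ = 0.710·979/(0.25·2·5.67×10⁻⁸) = 2.452×10¹⁰ K⁴.
T = (2.452×10¹⁰)^(1/4).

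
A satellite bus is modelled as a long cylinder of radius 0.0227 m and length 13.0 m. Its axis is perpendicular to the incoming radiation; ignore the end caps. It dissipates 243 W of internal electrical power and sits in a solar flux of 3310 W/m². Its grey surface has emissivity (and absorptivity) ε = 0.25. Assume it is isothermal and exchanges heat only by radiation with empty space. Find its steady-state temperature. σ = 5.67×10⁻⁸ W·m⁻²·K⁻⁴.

At steady state, absorbed solar power + internal power = radiated power.
Absorbed: α·S·A_cross = 0.25·3310·0.5902 = 488.4 W (cross-section 2rL).
Total input = 488.4 + 243 = 731.4 W.
Radiated: εσ·A_surf·T⁴ with A_surf = 2πrL = 1.854 m².
T⁴ = 731.4/(0.25·5.67×10⁻⁸·1.854) = 2.783×10¹⁰ K⁴.

T ≈ 408 K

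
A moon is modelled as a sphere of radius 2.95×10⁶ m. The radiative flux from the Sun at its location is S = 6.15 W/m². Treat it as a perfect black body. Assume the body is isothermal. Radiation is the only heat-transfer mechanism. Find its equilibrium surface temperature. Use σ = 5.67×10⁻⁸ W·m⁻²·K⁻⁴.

T ≈ 72.2 K

At equilibrium, absorbed power = emitted power.
Absorbing cross-section = πr² = 2.734×10¹³ m²; emitting surface = 4πr² = 1.094×10¹⁴ m² (ratio 4).
S·A_cross = εσ·A_surf·T⁴  ⇒  T⁴ = S/(4σ).
T⁴ = 1.00·6.15/(4·5.67×10⁻⁸) = 2.712×10⁷ K⁴.
T = (2.712×10⁷)^(1/4).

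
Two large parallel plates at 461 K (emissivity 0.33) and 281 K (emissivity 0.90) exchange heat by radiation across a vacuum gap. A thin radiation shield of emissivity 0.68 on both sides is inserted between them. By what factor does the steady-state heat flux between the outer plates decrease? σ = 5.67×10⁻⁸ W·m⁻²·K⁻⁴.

Without shield: q₀ = σΔ(T⁴)/(1/ε₁+1/ε₂−1) with denominator 3.141.
With shield the two gaps are in series; the resistances add: (1/ε₁+1/ε_s−1)+(1/ε_s+1/ε₂−1) = 3.501+1.582 = 5.083.
Heat-flux ratio q₀/q = 5.083/3.141.

factor ≈ 1.62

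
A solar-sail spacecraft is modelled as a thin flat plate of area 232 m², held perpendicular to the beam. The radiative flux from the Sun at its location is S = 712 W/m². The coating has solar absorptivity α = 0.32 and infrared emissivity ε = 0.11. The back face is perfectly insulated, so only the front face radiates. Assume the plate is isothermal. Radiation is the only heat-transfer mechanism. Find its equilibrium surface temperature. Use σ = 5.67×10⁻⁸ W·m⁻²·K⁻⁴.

T ≈ 437 K

At equilibrium, absorbed power = emitted power.
Absorbing cross-section = A = 232.0 m²; emitting surface = A = 232.0 m² (ratio 1).
αS·A_cross = εσ·A_surf·T⁴  ⇒  T⁴ = αS/(ε·1σ).
T⁴ = 0.320·712/(0.11·1·5.67×10⁻⁸) = 3.653×10¹⁰ K⁴.
T = (3.653×10¹⁰)^(1/4).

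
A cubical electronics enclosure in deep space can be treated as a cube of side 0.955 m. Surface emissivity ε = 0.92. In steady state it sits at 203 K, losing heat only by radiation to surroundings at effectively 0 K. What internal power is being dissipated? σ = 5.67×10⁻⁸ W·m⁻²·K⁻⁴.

Steady state: P = εσA T⁴.
A = 6L² = 5.472 m²; T⁴ = (203)⁴ = 1.698×10⁹ K⁴.
P = 0.92 × 5.67×10⁻⁸ × 5.472 × 1.698×10⁹.

P ≈ 485 W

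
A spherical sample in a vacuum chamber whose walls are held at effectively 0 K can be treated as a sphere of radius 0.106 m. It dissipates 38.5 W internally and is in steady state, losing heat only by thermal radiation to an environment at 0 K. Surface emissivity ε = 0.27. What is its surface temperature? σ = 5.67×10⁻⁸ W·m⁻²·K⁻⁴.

T ≈ 365 K

Steady state: internal power = radiated power, P = εσA T⁴.
Radiating area A = 4πr² = 0.1412 m².
T⁴ = P/(εσA) = 38.5/(0.27·5.67×10⁻⁸·0.1412) = 1.781×10¹⁰ K⁴.
T = (1.781×10¹⁰)^(1/4).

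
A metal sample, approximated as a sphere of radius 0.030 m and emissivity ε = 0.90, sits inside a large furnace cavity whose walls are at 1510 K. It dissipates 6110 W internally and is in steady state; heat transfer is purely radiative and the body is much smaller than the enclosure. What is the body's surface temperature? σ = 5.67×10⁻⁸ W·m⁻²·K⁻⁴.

For a small grey body in a large enclosure, net radiated power = εσA(T⁴ − T_w⁴).
Steady state: P = εσA(T⁴ − T_w⁴) with A = 4πr² = 0.01131 m².
T⁴ = P/(εσA) + T_w⁴ = 6110/(0.90·5.67×10⁻⁸·0.01131) + (1510)⁴
    = 1.059×10¹³ + 5.199×10¹² = 1.579×10¹³ K⁴.

T ≈ 1990 K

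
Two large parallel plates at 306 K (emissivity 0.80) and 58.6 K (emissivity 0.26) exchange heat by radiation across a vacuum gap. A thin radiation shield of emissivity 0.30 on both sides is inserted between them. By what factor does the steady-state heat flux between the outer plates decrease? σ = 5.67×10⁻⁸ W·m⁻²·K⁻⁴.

factor ≈ 2.38

Without shield: q₀ = σΔ(T⁴)/(1/ε₁+1/ε₂−1) with denominator 4.096.
With shield the two gaps are in series; the resistances add: (1/ε₁+1/ε_s−1)+(1/ε_s+1/ε₂−1) = 3.583+6.179 = 9.763.
Heat-flux ratio q₀/q = 9.763/4.096.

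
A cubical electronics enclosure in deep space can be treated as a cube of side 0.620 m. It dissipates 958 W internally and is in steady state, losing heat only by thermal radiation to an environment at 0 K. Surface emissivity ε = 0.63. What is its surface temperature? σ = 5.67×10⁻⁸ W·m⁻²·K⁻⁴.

Steady state: internal power = radiated power, P = εσA T⁴.
Radiating area A = 6L² = 2.306 m².
T⁴ = P/(εσA) = 958/(0.63·5.67×10⁻⁸·2.306) = 1.163×10¹⁰ K⁴.
T = (1.163×10¹⁰)^(1/4).

T ≈ 328 K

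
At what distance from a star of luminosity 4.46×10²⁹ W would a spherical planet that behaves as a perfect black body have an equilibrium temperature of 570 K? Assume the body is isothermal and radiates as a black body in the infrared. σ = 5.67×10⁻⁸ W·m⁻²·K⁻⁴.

For an isothermal black-emitting sphere, (1−a)S·πr² = σ·4πr²·T⁴ ⇒ S = 4σT⁴/(1−a).
S = 4·5.67×10⁻⁸·(570)⁴/1.00 = 23940 W/m².
Flux falls as S = L/(4πd²), so d = √(L/(4πS)) = √(4.46×10²⁹/(4π·23940)).

d ≈ 1.22×10¹² m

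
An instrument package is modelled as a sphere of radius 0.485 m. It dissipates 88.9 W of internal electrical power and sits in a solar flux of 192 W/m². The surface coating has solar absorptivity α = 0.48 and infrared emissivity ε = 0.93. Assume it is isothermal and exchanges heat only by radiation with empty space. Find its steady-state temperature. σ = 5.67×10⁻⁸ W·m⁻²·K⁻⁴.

At steady state, absorbed solar power + internal power = radiated power.
Absorbed: α·S·A_cross = 0.48·192·0.7390 = 68.10 W (cross-section πr²).
Total input = 68.10 + 88.9 = 157.0 W.
Radiated: εσ·A_surf·T⁴ with A_surf = 4πr² = 2.956 m².
T⁴ = 157.0/(0.93·5.67×10⁻⁸·2.956) = 1.007×10⁹ K⁴.

T ≈ 178 K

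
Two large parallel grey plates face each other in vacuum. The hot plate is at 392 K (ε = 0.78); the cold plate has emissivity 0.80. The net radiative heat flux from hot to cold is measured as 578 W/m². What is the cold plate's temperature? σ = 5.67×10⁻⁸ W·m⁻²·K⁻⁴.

T₂ ≈ 299 K

q = σ(T₁⁴ − T₂⁴)/(1/ε₁ + 1/ε₂ − 1); denominator = 1.532.
T₂⁴ = T₁⁴ − q·(1/ε₁+1/ε₂−1)/σ = 2.361×10¹⁰ − 578·1.532/5.67×10⁻⁸
    = 7.995×10⁹ K⁴.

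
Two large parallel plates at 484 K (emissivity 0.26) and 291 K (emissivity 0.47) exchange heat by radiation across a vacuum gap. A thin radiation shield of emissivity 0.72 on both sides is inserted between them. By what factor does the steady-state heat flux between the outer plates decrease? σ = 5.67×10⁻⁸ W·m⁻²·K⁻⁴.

Without shield: q₀ = σΔ(T⁴)/(1/ε₁+1/ε₂−1) with denominator 4.974.
With shield the two gaps are in series; the resistances add: (1/ε₁+1/ε_s−1)+(1/ε_s+1/ε₂−1) = 4.235+2.517 = 6.752.
Heat-flux ratio q₀/q = 6.752/4.974.

factor ≈ 1.36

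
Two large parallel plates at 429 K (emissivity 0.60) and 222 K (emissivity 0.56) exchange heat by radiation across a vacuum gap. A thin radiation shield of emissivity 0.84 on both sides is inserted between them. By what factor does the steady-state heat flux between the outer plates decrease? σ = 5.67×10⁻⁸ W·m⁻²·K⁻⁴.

factor ≈ 1.56

Without shield: q₀ = σΔ(T⁴)/(1/ε₁+1/ε₂−1) with denominator 2.452.
With shield the two gaps are in series; the resistances add: (1/ε₁+1/ε_s−1)+(1/ε_s+1/ε₂−1) = 1.857+1.976 = 3.833.
Heat-flux ratio q₀/q = 3.833/2.452.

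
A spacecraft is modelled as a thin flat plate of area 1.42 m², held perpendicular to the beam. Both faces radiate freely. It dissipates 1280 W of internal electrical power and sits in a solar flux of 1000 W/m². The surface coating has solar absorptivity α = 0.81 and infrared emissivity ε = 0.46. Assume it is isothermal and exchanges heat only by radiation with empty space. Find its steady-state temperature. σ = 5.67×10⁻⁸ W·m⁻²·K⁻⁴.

At steady state, absorbed solar power + internal power = radiated power.
Absorbed: α·S·A_cross = 0.81·1000·1.420 = 1150 W (cross-section A).
Total input = 1150 + 1280 = 2430 W.
Radiated: εσ·A_surf·T⁴ with A_surf = 2A = 2.840 m².
T⁴ = 2430/(0.46·5.67×10⁻⁸·2.840) = 3.281×10¹⁰ K⁴.

T ≈ 426 K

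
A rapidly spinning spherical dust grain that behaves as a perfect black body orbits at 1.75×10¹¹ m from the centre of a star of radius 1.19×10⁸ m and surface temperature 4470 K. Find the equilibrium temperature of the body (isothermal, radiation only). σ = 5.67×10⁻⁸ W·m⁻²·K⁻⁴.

The star's surface emits σT_*⁴; at distance d the flux is S = σT_*⁴(R_*/d)².
S = 5.67×10⁻⁸·(4470)⁴·(1.19×10⁸/1.75×10¹¹)² = 10.47 W/m².
For an isothermal sphere T⁴ = (1−a)S/(4σ) = 4.615×10⁷ K⁴.

T ≈ 82.4 K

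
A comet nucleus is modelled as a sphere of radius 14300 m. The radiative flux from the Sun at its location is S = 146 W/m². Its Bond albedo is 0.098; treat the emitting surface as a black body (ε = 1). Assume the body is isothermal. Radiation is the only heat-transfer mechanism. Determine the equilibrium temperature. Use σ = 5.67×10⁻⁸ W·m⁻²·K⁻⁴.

At equilibrium, absorbed power = emitted power.
Absorbing cross-section = πr² = 6.424×10⁸ m²; emitting surface = 4πr² = 2.570×10⁹ m² (ratio 4).
(1−a)S·A_cross = εσ·A_surf·T⁴  ⇒  T⁴ = (1−a)S/(4σ).
T⁴ = 0.902·146/(4·5.67×10⁻⁸) = 5.807×10⁸ K⁴.
T = (5.807×10⁸)^(1/4).

T ≈ 155 K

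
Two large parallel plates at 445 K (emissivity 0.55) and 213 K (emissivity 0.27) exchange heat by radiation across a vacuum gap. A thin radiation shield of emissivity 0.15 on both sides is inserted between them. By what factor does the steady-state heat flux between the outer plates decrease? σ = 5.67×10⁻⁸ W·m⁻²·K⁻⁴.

factor ≈ 3.73

Without shield: q₀ = σΔ(T⁴)/(1/ε₁+1/ε₂−1) with denominator 4.522.
With shield the two gaps are in series; the resistances add: (1/ε₁+1/ε_s−1)+(1/ε_s+1/ε₂−1) = 7.485+9.370 = 16.86.
Heat-flux ratio q₀/q = 16.86/4.522.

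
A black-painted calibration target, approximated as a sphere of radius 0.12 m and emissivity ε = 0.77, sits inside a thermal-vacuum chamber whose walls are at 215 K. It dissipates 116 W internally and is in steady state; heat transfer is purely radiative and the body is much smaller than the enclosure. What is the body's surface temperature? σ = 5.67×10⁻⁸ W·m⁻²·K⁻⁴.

For a small grey body in a large enclosure, net radiated power = εσA(T⁴ − T_w⁴).
Steady state: P = εσA(T⁴ − T_w⁴) with A = 4πr² = 0.1810 m².
T⁴ = P/(εσA) + T_w⁴ = 116/(0.77·5.67×10⁻⁸·0.1810) + (215)⁴
    = 1.468×10¹⁰ + 2.137×10⁹ = 1.682×10¹⁰ K⁴.

T ≈ 360 K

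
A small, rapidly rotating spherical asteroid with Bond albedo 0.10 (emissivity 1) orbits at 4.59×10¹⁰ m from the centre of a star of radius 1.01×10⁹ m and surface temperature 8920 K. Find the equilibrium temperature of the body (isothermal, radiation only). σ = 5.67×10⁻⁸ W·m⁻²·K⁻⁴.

T ≈ 911 K

The star's surface emits σT_*⁴; at distance d the flux is S = σT_*⁴(R_*/d)².
S = 5.67×10⁻⁸·(8920)⁴·(1.01×10⁹/4.59×10¹⁰)² = 1.738×10⁵ W/m².
For an isothermal sphere T⁴ = (1−a)S/(4σ) = 6.897×10¹¹ K⁴.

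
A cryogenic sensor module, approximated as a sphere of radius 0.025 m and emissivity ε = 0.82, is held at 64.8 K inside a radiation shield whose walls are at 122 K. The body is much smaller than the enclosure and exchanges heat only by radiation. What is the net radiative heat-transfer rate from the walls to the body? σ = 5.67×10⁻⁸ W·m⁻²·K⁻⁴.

For a small grey body in a large enclosure: P_net = εσA(T_body⁴ − T_wall⁴).
A = 4πr² = 0.007854 m²; T_body⁴ − T_wall⁴ = 1.763×10⁷ − 2.215×10⁸ = -2.039×10⁸ K⁴.
|P_net| = 0.82·5.67×10⁻⁸·0.007854·2.039×10⁸.

P_net ≈ 0.0745 W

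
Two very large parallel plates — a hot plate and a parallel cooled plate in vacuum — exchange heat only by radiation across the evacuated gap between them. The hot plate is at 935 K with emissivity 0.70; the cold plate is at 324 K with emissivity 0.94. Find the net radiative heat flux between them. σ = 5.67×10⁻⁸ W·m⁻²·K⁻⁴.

For two infinite grey parallel plates, q = σ(T₁⁴ − T₂⁴)/(1/ε₁ + 1/ε₂ − 1).
T₁⁴ − T₂⁴ = 7.643×10¹¹ − 1.102×10¹⁰ = 7.532×10¹¹ K⁴.
1/ε₁ + 1/ε₂ − 1 = 1.429 + 1.064 − 1 = 1.492.
q = 5.67×10⁻⁸ × 7.532×10¹¹ / 1.492.

q ≈ 28600 W/m²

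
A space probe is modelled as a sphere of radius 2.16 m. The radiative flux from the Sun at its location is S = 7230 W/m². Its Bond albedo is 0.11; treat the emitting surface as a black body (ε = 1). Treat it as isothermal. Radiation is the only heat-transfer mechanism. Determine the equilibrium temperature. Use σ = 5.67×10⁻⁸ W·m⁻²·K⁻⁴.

At equilibrium, absorbed power = emitted power.
Absorbing cross-section = πr² = 14.66 m²; emitting surface = 4πr² = 58.63 m² (ratio 4).
(1−a)S·A_cross = εσ·A_surf·T⁴  ⇒  T⁴ = (1−a)S/(4σ).
T⁴ = 0.890·7230/(4·5.67×10⁻⁸) = 2.837×10¹⁰ K⁴.
T = (2.837×10¹⁰)^(1/4).

T ≈ 410 K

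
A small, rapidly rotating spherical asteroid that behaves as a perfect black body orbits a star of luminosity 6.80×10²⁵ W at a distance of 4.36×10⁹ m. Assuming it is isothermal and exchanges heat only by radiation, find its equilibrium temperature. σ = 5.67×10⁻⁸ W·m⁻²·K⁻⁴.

First find the stellar flux at distance d: S = L/(4πd²) = 6.80×10²⁵/(4π·(4.36×10⁹)²) = 2.847×10⁵ W/m².
For an isothermal sphere, absorbed (1−a)S·πr² = emitted σ·4πr²·T⁴, so T⁴ = (1−a)S/(4σ).
T⁴ = 1.00·2.847×10⁵/(4·5.67×10⁻⁸) = 1.255×10¹² K⁴.

T ≈ 1060 K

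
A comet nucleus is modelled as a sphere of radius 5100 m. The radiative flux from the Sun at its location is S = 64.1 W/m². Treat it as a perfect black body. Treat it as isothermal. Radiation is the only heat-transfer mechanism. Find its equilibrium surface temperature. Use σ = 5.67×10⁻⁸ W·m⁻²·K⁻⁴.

At equilibrium, absorbed power = emitted power.
Absorbing cross-section = πr² = 8.171×10⁷ m²; emitting surface = 4πr² = 3.269×10⁸ m² (ratio 4).
S·A_cross = εσ·A_surf·T⁴  ⇒  T⁴ = S/(4σ).
T⁴ = 1.00·64.1/(4·5.67×10⁻⁸) = 2.826×10⁸ K⁴.
T = (2.826×10⁸)^(1/4).

T ≈ 130 K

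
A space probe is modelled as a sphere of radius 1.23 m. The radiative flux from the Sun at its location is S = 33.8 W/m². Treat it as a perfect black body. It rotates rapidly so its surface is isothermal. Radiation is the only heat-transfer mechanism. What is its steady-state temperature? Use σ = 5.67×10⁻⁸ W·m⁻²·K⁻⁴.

T ≈ 110 K

At equilibrium, absorbed power = emitted power.
Absorbing cross-section = πr² = 4.753 m²; emitting surface = 4πr² = 19.01 m² (ratio 4).
S·A_cross = εσ·A_surf·T⁴  ⇒  T⁴ = S/(4σ).
T⁴ = 1.00·33.8/(4·5.67×10⁻⁸) = 1.490×10⁸ K⁴.
T = (1.490×10⁸)^(1/4).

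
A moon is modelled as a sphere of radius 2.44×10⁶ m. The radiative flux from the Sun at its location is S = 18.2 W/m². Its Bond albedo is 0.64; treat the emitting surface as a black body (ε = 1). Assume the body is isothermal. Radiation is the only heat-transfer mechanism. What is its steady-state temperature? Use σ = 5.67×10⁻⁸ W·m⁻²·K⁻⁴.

At equilibrium, absorbed power = emitted power.
Absorbing cross-section = πr² = 1.870×10¹³ m²; emitting surface = 4πr² = 7.482×10¹³ m² (ratio 4).
(1−a)S·A_cross = εσ·A_surf·T⁴  ⇒  T⁴ = (1−a)S/(4σ).
T⁴ = 0.360·18.2/(4·5.67×10⁻⁸) = 2.889×10⁷ K⁴.
T = (2.889×10⁷)^(1/4).

T ≈ 73.3 K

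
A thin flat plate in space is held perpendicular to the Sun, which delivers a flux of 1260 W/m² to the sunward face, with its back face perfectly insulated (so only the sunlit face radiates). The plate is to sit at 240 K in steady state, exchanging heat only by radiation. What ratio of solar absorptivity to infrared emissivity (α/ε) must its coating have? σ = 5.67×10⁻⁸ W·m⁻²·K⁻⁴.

Balance: αS·A = εσ·1A·T⁴ ⇒ α/ε = σT⁴/S.
α/ε = 5.67×10⁻⁸·(240)⁴/1260 = 5.67×10⁻⁸·3.318×10⁹/1260.

α/ε ≈ 0.149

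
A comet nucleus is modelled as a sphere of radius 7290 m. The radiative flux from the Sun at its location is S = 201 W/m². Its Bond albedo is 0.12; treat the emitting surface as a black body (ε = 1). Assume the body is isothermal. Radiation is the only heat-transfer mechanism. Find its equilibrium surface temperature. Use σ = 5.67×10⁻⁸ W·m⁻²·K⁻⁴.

T ≈ 167 K

At equilibrium, absorbed power = emitted power.
Absorbing cross-section = πr² = 1.670×10⁸ m²; emitting surface = 4πr² = 6.678×10⁸ m² (ratio 4).
(1−a)S·A_cross = εσ·A_surf·T⁴  ⇒  T⁴ = (1−a)S/(4σ).
T⁴ = 0.880·201/(4·5.67×10⁻⁸) = 7.799×10⁸ K⁴.
T = (7.799×10⁸)^(1/4).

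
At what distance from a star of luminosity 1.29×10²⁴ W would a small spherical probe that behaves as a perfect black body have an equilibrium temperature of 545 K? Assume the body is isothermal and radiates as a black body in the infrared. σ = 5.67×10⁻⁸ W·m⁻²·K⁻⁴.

d ≈ 2.27×10⁹ m

For an isothermal black-emitting sphere, (1−a)S·πr² = σ·4πr²·T⁴ ⇒ S = 4σT⁴/(1−a).
S = 4·5.67×10⁻⁸·(545)⁴/1.00 = 20010 W/m².
Flux falls as S = L/(4πd²), so d = √(L/(4πS)) = √(1.29×10²⁴/(4π·20010)).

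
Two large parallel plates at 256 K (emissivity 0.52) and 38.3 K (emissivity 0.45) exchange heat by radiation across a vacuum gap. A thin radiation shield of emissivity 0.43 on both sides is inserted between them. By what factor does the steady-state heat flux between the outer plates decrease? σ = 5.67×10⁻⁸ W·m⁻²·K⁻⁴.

factor ≈ 2.16

Without shield: q₀ = σΔ(T⁴)/(1/ε₁+1/ε₂−1) with denominator 3.145.
With shield the two gaps are in series; the resistances add: (1/ε₁+1/ε_s−1)+(1/ε_s+1/ε₂−1) = 3.249+3.548 = 6.796.
Heat-flux ratio q₀/q = 6.796/3.145.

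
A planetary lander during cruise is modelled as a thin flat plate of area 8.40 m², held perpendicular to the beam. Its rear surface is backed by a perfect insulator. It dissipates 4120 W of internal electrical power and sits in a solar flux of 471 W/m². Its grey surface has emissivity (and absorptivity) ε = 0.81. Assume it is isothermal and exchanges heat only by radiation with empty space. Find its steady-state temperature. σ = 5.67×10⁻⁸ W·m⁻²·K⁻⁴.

T ≈ 371 K

At steady state, absorbed solar power + internal power = radiated power.
Absorbed: α·S·A_cross = 0.81·471·8.400 = 3205 W (cross-section A).
Total input = 3205 + 4120 = 7325 W.
Radiated: εσ·A_surf·T⁴ with A_surf = A = 8.400 m².
T⁴ = 7325/(0.81·5.67×10⁻⁸·8.400) = 1.899×10¹⁰ K⁴.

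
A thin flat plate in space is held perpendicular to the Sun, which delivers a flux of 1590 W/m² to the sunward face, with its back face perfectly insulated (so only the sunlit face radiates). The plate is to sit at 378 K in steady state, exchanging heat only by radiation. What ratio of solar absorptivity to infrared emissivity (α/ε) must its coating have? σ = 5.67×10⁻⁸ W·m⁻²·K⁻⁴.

Balance: αS·A = εσ·1A·T⁴ ⇒ α/ε = σT⁴/S.
α/ε = 5.67×10⁻⁸·(378)⁴/1590 = 5.67×10⁻⁸·2.042×10¹⁰/1590.

α/ε ≈ 0.728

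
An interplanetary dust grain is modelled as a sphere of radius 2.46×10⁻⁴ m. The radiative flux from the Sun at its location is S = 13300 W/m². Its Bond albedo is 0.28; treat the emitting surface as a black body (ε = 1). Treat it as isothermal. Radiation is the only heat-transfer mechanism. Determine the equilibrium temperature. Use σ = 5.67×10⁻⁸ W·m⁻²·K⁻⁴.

At equilibrium, absorbed power = emitted power.
Absorbing cross-section = πr² = 1.901×10⁻⁷ m²; emitting surface = 4πr² = 7.605×10⁻⁷ m² (ratio 4).
(1−a)S·A_cross = εσ·A_surf·T⁴  ⇒  T⁴ = (1−a)S/(4σ).
T⁴ = 0.720·13300/(4·5.67×10⁻⁸) = 4.222×10¹⁰ K⁴.
T = (4.222×10¹⁰)^(1/4).

T ≈ 453 K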